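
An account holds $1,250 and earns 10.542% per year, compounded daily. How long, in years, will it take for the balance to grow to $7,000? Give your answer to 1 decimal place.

16.3 years

We need (1 + 0.000288822)^(365t) = 5.6, so 365t = ln 5.6 / ln 1.000289 ≈ 5965.6670.
t ≈ 5965.6670/365 = 16.3443 years.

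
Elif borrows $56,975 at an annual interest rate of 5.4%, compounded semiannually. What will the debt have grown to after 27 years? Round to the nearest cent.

$240,153.15

Growth factor = (1 + 0.027)^54 ≈ 4.21506187519.
A ≈ 56,975 × 4.21506187519 ≈ 240,153.1503.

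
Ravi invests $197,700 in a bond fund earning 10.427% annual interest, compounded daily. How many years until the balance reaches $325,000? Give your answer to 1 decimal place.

4.8 years

We need (1 + 0.000285671)^(365t) = 1.6439, so 365t = ln 1.6439 / ln 1.000286 ≈ 1740.2713.
t ≈ 1740.2713/365 = 4.7679 years.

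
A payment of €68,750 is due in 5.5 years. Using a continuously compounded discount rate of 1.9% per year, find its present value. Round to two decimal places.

€61,928.27

P = A·e^(−rt) = 68,750·e^(−0.1045).
e^(−0.1045) ≈ 0.90077479741, so P ≈ 61,928.2673.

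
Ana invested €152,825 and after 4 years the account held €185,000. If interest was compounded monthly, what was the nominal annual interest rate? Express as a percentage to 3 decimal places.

The 48-period growth factor is 185,000/152,825 = 1.21053.
r/12 = 1.21053^(1/48) − 1 ≈ 0.0039884, so r ≈ 12·0.0039884 = 4.78608%.

4.786%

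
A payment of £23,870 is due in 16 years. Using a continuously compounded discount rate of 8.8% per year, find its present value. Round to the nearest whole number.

P = A·e^(−rt) = 23,870·e^(−1.408).
e^(−1.408) ≈ 0.24463205833, so P ≈ 5,839.3672.

£5,839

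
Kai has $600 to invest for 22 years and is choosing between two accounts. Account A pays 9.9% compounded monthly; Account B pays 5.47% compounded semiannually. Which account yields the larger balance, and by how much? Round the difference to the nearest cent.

Account A, by $3,283.25

Account A growth factor: (1 + 0.00825)^264 ≈ 8.750097644; balance ≈ 5,250.0586.
Account B growth factor: (1 + 0.02735)^44 ≈ 3.278013303; balance ≈ 1,966.8080.
Account A is larger by 3,283.2506.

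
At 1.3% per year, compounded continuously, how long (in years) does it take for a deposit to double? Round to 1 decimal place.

53.3 years

e^(0.013t) = 2, so 0.013t = ln 2 ≈ 0.69315.
t ≈ 0.69315/0.013 ≈ 53.3190.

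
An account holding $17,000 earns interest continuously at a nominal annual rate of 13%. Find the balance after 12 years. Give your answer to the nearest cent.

A = P·e^(rt) = 17,000·e^(0.13·12) = 17,000·e^1.56.
e^1.56 ≈ 4.7588212451, so A ≈ 80,899.9612.

$80,899.96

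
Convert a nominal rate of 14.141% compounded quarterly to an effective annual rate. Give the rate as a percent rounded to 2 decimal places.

14.91%

One year is 4 periods at 0.0353525 each: (1 + 0.0353525)^4 ≈ 1.149087.
EAR = 1.149087 − 1 ≈ 14.90871%.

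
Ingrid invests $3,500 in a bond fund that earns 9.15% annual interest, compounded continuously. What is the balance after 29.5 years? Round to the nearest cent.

A = P·e^(rt) = 3,500·e^(0.0915·29.5) = 3,500·e^2.69925.
e^2.69925 ≈ 14.86857611, so A ≈ 52,040.0164.

$52,040.02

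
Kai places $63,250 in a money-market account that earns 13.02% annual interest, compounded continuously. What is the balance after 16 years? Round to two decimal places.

$507,905.36

A = P·e^(rt) = 63,250·e^(0.1302·16) = 63,250·e^2.0832.
e^2.0832 ≈ 8.03012424145, so A ≈ 507,905.3583.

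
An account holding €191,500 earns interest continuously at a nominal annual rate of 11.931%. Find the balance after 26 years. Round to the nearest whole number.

A = P·e^(rt) = 191,500·e^(0.11931·26) = 191,500·e^3.10206.
e^3.10206 ≈ 22.24372619305, so A ≈ 4,259,673.5660.

€4,259,674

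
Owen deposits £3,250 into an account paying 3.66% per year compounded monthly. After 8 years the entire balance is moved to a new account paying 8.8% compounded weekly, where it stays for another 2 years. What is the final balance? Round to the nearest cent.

Phase 1: 3,250·(1 + 0.00305)^96 ≈ 4,353.6274.
Phase 2: 4,353.6274·(1 + 0.088/52)^104 ≈ 5,190.6588.

£5,190.66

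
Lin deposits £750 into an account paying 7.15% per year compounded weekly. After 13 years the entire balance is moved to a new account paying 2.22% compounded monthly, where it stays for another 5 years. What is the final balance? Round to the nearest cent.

Phase 1: 750·(1 + 0.001375)^676 ≈ 1,898.7191.
Phase 2: 1,898.7191·(1 + 0.00185)^60 ≈ 2,121.4015.

£2,121.40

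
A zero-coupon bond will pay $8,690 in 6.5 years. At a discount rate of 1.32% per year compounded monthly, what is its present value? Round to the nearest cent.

$7,975.86

Periodic rate = 1.32%/12 = 0.0011; 78 periods.
P = 8,690/(1 + 0.0011)^78 ≈ 8,690/1.08953701 ≈ 7,975.8649.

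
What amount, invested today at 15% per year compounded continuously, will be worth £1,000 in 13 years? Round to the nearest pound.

P = A·e^(−rt) = 1,000·e^(−1.95).
e^(−1.95) ≈ 0.142274072, so P ≈ 142.2741.

£142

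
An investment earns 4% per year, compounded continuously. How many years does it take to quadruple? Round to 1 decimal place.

34.7 years

e^(0.04t) = 4, so 0.04t = ln 4 ≈ 1.3863.
t ≈ 1.3863/0.04 ≈ 34.6574.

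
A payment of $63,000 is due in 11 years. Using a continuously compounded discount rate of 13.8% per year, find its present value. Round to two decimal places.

$13,806.43

P = A·e^(−rt) = 63,000·e^(−1.518).
e^(−1.518) ≈ 0.21914974844, so P ≈ 13,806.4342.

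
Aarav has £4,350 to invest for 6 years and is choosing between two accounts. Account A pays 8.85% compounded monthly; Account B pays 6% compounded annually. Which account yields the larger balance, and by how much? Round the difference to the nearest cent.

Account A growth factor: (1 + 0.007375)^72 ≈ 1.697321655; balance ≈ 7,383.3492.
Account B growth factor: (1 + 0.06)^6 ≈ 1.418519112; balance ≈ 6,170.5581.
Account A is larger by 1,212.7911.

Account A, by £1,212.79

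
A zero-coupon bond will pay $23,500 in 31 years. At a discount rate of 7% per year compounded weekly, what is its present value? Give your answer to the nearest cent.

$2,687.09

Periodic rate = 7%/52 = 0.00134615; 1612 periods.
P = 23,500/(1 + 0.07/52)^1612 ≈ 23,500/8.7455126824 ≈ 2,687.0923.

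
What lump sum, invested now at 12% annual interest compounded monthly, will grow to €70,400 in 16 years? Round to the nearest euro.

Periodic rate = 12%/12 = 0.01; 192 periods.
P = 70,400/(1 + 0.01)^192 ≈ 70,400/6.7562197415 ≈ 10,420.0282.

€10,420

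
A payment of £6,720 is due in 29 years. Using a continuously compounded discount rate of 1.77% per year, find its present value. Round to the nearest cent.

£4,022.04

P = A·e^(−rt) = 6,720·e^(−0.5133).
e^(−0.5133) ≈ 0.5985172095, so P ≈ 4,022.0356.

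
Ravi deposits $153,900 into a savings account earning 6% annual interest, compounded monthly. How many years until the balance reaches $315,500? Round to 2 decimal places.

We need (1 + 0.005)^(12t) = 2.05, so 12t = ln 2.05 / ln 1.005 ≈ 143.9298.
t ≈ 143.9298/12 = 11.9941 years.

11.99 years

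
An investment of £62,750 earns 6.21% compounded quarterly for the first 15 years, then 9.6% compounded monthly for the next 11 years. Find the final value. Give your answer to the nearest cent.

£452,731.93

Phase 1: 62,750·(1 + 0.015525)^60 ≈ 158,143.3321.
Phase 2: 158,143.3321·(1 + 0.008)^132 ≈ 452,731.9284.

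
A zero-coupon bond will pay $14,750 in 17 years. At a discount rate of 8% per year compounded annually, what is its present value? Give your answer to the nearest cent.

Annual rate = 8% = 0.08; 17 periods.
P = 14,750/(1 + 0.08)^17 ≈ 14,750/3.7000180548 ≈ 3,986.4670.

$3,986.47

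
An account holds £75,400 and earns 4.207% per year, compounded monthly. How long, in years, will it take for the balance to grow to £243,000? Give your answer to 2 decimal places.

27.87 years

(1 + 0.00350583)^(12t) = 243,000/75,400 = 3.2228.
12t·ln(1 + 0.00350583) = ln(3.2228); 12t = 1.1703/0.0034997 ≈ 334.3868.
t ≈ 27.8656 years.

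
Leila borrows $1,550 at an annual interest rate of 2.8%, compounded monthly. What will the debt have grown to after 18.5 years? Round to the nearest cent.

$2,600.36

Periodic rate = 2.8%/12 = 0.00233333; periods = 12·18.5 = 222.
A = 1,550·(1 + 0.028/12)^222 ≈ 1,550·1.677654363 ≈ 2,600.3643.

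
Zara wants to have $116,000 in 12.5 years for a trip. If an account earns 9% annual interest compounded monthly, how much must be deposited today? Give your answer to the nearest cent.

$37,818.11

Periodic rate = 9%/12 = 0.0075; 150 periods.
P = 116,000/(1 + 0.0075)^150 ≈ 116,000/3.06731389491 ≈ 37,818.1053.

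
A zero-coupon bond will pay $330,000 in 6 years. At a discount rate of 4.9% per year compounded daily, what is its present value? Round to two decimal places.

$245,946.10

Growth factor = (1 + 0.049/365)^2190 ≈ 1.3417574272.
P = 330,000/1.3417574272 ≈ 245,946.0953.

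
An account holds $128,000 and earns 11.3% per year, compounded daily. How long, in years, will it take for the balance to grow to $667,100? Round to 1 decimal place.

(1 + 0.000309589)^(365t) = 667,100/128,000 = 5.2117.
365t·ln(1 + 0.000309589) = ln(5.2117); 365t = 1.6509/0.000309541 ≈ 5333.4098.
t ≈ 14.6121 years.

14.6 years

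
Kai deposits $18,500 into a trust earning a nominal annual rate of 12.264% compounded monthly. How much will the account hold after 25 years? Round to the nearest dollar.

$390,805

Growth factor = (1 + 0.01022)^300 ≈ 21.1246092216.
A ≈ 18,500 × 21.1246092216 ≈ 390,805.2706.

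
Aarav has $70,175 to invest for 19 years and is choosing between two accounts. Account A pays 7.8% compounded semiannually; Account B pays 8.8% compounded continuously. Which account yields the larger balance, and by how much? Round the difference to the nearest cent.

Account B, by $73,215.31

Account A growth factor: (1 + 0.039)^38 ≈ 4.27947808949; balance ≈ 300,312.3749.
Account B growth factor: e^(0.088·19) = e^1.672 ≈ 5.3228027642; balance ≈ 373,527.6840.
Account B is larger by 73,215.3090.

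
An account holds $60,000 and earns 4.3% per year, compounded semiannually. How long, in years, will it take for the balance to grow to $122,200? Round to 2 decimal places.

We need (1 + 0.0215)^(2t) = 2.0367, so 2t = ln 2.0367 / ln 1.0215 ≈ 33.4388.
t ≈ 33.4388/2 = 16.7194 years.

16.72 years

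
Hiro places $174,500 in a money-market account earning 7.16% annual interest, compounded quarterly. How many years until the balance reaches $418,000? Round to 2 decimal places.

(1 + 0.0179)^(4t) = 418,000/174,500 = 2.3954.
4t·ln(1 + 0.0179) = ln(2.3954); 4t = 0.87356/0.0177417 ≈ 49.2375.
t ≈ 12.3094 years.

12.31 years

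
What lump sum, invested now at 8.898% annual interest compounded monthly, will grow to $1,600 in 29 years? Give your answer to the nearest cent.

Growth factor = (1 + 0.007415)^348 ≈ 13.0775906.
P = 1,600/13.0775906 ≈ 122.3467.

$122.35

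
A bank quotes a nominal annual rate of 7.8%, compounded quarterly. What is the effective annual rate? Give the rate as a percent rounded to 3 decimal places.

EAR = (1 + 7.8%/4)^4 − 1 = (1 + 0.0195)^4 − 1.
(1 + 0.0195)^4 ≈ 1.080311, so EAR ≈ 8.03113%.

8.031%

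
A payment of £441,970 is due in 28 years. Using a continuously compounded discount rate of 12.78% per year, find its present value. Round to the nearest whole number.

P = A·e^(−rt) = 441,970·e^(−3.5784).
e^(−3.5784) ≈ 0.0279203350724, so P ≈ 12,339.9505.

£12,340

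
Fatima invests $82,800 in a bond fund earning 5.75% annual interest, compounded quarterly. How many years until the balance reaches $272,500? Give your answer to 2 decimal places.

20.87 years

(1 + 0.014375)^(4t) = 272,500/82,800 = 3.2911.
4t·ln(1 + 0.014375) = ln(3.2911); 4t = 1.1912/0.0142727 ≈ 83.4610.
t ≈ 20.8653 years.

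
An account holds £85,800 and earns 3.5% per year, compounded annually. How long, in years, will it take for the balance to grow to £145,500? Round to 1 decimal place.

15.4 years

(1 + 0.035)^t = 145,500/85,800 = 1.6958.
t·ln(1 + 0.035) = ln(1.6958); t = 0.52816/0.0344014 ≈ 15.3528.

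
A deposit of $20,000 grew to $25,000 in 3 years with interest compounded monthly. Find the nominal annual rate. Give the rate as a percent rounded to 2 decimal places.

The 36-period growth factor is 25,000/20,000 = 1.25.
r/12 = 1.25^(1/36) − 1 ≈ 0.00621768, so r ≈ 12·0.00621768 = 7.46122%.

7.46%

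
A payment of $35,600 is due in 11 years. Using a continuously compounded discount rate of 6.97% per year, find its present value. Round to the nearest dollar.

P = A·e^(−rt) = 35,600·e^(−0.7667).
e^(−0.7667) ≈ 0.46454353532, so P ≈ 16,537.7499.

$16,538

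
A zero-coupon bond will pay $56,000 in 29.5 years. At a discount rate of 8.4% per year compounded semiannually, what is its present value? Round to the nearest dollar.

$4,943

Periodic rate = 8.4%/2 = 0.042; 59 periods.
P = 56,000/(1 + 0.042)^59 ≈ 56,000/11.329100224 ≈ 4,943.0227.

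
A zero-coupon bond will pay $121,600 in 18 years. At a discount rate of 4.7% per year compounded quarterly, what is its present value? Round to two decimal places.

Periodic rate = 4.7%/4 = 0.01175; 72 periods.
P = 121,600/(1 + 0.01175)^72 ≈ 121,600/2.31884297526 ≈ 52,439.9458.

$52,439.95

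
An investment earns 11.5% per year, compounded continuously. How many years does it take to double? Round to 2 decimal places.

6.03 years

e^(0.115t) = 2, so 0.115t = ln 2 ≈ 0.69315.
t ≈ 0.69315/0.115 ≈ 6.0274.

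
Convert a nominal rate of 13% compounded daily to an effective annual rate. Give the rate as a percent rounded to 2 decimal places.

EAR = (1 + 13%/365)^365 − 1 = (1 + 0.000356164)^365 − 1.
(1 + 0.000356164)^365 ≈ 1.138802, so EAR ≈ 13.88020%.

13.88%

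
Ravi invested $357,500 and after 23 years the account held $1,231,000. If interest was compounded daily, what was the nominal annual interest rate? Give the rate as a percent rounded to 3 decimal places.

5.376%

(1 + r/365)^8395 = 1,231,000/357,500 = 3.44336.
1 + r/365 = 3.44336^(1/8395) ≈ 1.000147, so r/365 ≈ 0.000147295.
r ≈ 365·0.000147295 = 5.37625%.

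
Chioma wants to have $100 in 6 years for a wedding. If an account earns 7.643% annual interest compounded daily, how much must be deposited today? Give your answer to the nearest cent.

$63.22

Periodic rate = 7.643%/365 = 0.000209397; 2190 periods.
P = 100/(1 + 0.07643/365)^2190 ≈ 100/1.5817503 ≈ 63.2211.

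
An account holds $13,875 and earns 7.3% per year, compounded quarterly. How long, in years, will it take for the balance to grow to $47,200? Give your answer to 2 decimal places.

(1 + 0.01825)^(4t) = 47,200/13,875 = 3.4018.
4t·ln(1 + 0.01825) = ln(3.4018); 4t = 1.2243/0.0180855 ≈ 67.6955.
t ≈ 16.9239 years.

16.92 years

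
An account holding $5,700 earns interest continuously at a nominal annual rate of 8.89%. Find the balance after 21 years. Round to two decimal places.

A = P·e^(rt) = 5,700·e^(0.0889·21) = 5,700·e^1.8669.
e^1.8669 ≈ 6.4682138245, so A ≈ 36,868.8188.

$36,868.82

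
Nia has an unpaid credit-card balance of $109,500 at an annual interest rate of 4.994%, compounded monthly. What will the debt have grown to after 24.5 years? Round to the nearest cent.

$371,264.83

Periodic rate = 4.994%/12 = 0.00416167; periods = 12·24.5 = 294.
A = 109,500·(1 + 0.04994/12)^294 ≈ 109,500·3.39054637051 ≈ 371,264.8276.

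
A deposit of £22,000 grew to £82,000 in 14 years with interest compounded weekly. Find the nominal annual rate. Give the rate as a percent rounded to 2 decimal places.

9.41%

The 728-period growth factor is 82,000/22,000 = 3.72727.
r/52 = 3.72727^(1/728) − 1 ≈ 0.00180888, so r ≈ 52·0.00180888 = 9.40619%.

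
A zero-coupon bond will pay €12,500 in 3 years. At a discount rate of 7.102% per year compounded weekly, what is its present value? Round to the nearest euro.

€10,103

Growth factor = (1 + 0.07102/52)^156 ≈ 1.2372790288.
P = 12,500/1.2372790288 ≈ 10,102.8141.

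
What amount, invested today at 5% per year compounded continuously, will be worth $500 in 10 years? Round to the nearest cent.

P = A·e^(−rt) = 500·e^(−0.5).
e^(−0.5) ≈ 0.60653066, so P ≈ 303.2653.

$303.27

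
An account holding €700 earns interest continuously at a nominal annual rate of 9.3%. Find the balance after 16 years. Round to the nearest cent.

A = P·e^(rt) = 700·e^(0.093·16) = 700·e^1.488.
e^1.488 ≈ 4.428230196, so A ≈ 3,099.7611.

€3,099.76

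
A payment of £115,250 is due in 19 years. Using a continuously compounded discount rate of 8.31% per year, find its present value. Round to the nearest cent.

P = A·e^(−rt) = 115,250·e^(−1.5789).
e^(−1.5789) ≈ 0.206201795474, so P ≈ 23,764.7569.

£23,764.76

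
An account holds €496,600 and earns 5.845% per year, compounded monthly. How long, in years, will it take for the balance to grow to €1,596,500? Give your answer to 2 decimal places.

20.03 years

We need (1 + 0.00487083)^(12t) = 3.2149, so 12t = ln 3.2149 / ln 1.004871 ≈ 240.3338.
t ≈ 240.3338/12 = 20.0278 years.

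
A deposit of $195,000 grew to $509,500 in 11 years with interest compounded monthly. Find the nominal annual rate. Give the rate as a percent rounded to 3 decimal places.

The 132-period growth factor is 509,500/195,000 = 2.61282.
r/12 = 2.61282^(1/132) − 1 ≈ 0.00730252, so r ≈ 12·0.00730252 = 8.76303%.

8.763%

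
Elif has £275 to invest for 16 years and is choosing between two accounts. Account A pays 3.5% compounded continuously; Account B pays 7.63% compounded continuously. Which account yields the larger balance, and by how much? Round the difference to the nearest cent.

Account B, by £450.79

Account A growth factor: e^(0.035·16) = e^0.56 ≈ 1.7506725; balance ≈ 481.4349.
Account B growth factor: e^(0.0763·16) = e^1.2208 ≈ 3.38989857; balance ≈ 932.2221.
Account B is larger by 450.7872.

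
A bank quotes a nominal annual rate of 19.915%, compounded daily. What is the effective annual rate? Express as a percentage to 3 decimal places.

22.030%

One year is 365 periods at 0.000545616 each: (1 + 0.000545616)^365 ≈ 1.220299.
EAR = 1.220299 − 1 ≈ 22.02987%.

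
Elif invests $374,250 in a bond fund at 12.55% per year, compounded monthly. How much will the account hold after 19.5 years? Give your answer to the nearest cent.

$4,270,411.52

Periodic rate = 12.55%/12 = 0.0104583; periods = 12·19.5 = 234.
A = 374,250·(1 + 0.1255/12)^234 ≈ 374,250·11.4105852114 ≈ 4,270,411.5154.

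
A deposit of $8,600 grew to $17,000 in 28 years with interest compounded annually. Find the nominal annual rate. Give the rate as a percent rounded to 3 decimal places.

The 28-period growth factor is 17,000/8,600 = 1.97674.
r = 1.97674^(1/28) − 1 ≈ 0.0246361, i.e. 2.46361%.

2.464%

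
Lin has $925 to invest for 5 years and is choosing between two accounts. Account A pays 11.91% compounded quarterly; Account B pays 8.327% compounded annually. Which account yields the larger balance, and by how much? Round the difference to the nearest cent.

A: (1 + 0.029775)^20 ≈ 1.798236811, so 925 × 1.798236811 ≈ 1,663.3691.
B: (1 + 0.08327)^5 ≈ 1.491707179, so 925 × 1.491707179 ≈ 1,379.8291.
Difference ≈ 283.5399 in favor of A.

Account A, by $283.54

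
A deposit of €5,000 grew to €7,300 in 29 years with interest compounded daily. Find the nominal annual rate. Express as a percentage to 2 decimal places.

1.30%

(1 + r/365)^10585 = 7,300/5,000 = 1.46.
1 + r/365 = 1.46^(1/10585) ≈ 1.000036, so r/365 ≈ 0.0000357528.
r ≈ 365·0.0000357528 = 1.30498%.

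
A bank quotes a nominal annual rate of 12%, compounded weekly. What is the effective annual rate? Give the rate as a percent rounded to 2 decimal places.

12.73%

EAR = (1 + 12%/52)^52 − 1 = (1 + 0.00230769)^52 − 1.
(1 + 0.00230769)^52 ≈ 1.127341, so EAR ≈ 12.73410%.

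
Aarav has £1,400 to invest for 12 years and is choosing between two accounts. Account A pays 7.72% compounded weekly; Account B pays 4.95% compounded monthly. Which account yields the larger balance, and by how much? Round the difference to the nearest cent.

Account A, by £1,000.52

A: (1 + 0.0772/52)^624 ≈ 2.523667009, so 1,400 × 2.523667009 ≈ 3,533.1338.
B: (1 + 0.004125)^144 ≈ 1.809007285, so 1,400 × 1.809007285 ≈ 2,532.6102.
Difference ≈ 1,000.5236 in favor of A.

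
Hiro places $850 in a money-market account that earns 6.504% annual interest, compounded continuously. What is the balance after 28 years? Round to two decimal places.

$5,251.96

A = P·e^(rt) = 850·e^(0.06504·28) = 850·e^1.82112.
e^1.82112 ≈ 6.178774804, so A ≈ 5,251.9586.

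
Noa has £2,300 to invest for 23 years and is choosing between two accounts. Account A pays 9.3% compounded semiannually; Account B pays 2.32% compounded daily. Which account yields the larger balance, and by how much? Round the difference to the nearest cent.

Account A, by £14,687.84

Account A growth factor: (1 + 0.0465)^46 ≈ 8.0910466104; balance ≈ 18,609.4072.
Account B growth factor: (1 + 0.0232/365)^8395 ≈ 1.705030574; balance ≈ 3,921.5703.
Account A is larger by 14,687.8369.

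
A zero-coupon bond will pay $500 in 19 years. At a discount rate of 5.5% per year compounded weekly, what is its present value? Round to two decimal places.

Periodic rate = 5.5%/52 = 0.00105769; 988 periods.
P = 500/(1 + 0.055/52)^988 ≈ 500/2.84182868 ≈ 175.9430.

$175.94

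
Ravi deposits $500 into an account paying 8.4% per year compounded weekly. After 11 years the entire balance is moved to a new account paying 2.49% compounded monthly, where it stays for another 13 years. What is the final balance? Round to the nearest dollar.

$1,739

After 11 years at 8.4%: 500 × 2.517470166 ≈ 1,258.7351.
Then 13 years at 2.49%: 1,258.7351 × 1.381769087 ≈ 1,739.2812.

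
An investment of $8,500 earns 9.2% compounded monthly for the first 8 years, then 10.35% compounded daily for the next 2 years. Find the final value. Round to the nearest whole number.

$21,763

After 8 years at 9.2%: 8,500 × 2.0817169385 ≈ 17,694.5940.
Then 2 years at 10.35%: 17,694.5940 × 1.2299464808 ≈ 21,763.4036.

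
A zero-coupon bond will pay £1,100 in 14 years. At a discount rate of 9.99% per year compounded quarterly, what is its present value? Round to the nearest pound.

£276

Growth factor = (1 + 0.024975)^56 ≈ 3.980551728.
P = 1,100/3.980551728 ≈ 276.3436.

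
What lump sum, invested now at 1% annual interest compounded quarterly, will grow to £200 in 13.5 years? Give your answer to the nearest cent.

Periodic rate = 1%/4 = 0.0025; 54 periods.
P = 200/(1 + 0.0025)^54 ≈ 200/1.14434398 ≈ 174.7726.

£174.77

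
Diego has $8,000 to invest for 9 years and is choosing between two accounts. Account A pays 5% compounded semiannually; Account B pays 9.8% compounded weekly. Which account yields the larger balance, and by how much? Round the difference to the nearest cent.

Account A growth factor: (1 + 0.025)^18 ≈ 1.5596587177; balance ≈ 12,477.2697.
Account B growth factor: (1 + 0.098/52)^468 ≈ 2.4137219345; balance ≈ 19,309.7755.
Account B is larger by 6,832.5057.

Account B, by $6,832.51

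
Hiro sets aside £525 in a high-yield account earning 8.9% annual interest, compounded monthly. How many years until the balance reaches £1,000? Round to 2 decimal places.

(1 + 0.00741667)^(12t) = 1,000/525 = 1.9048.
12t·ln(1 + 0.00741667) = ln(1.9048); 12t = 0.64436/0.0073893 ≈ 87.2014.
t ≈ 7.2668 years.

7.27 years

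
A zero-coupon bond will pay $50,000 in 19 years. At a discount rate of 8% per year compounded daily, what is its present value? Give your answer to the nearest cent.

Growth factor = (1 + 0.08/365)^6935 ≈ 4.5714637498.
P = 50,000/4.5714637498 ≈ 10,937.4158.

$10,937.42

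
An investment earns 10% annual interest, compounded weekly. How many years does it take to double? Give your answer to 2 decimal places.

(1 + 0.00192308)^(52t) = 2.
52t = ln 2 / ln(1 + 0.00192308) ≈ 0.69315/0.00192123 ≈ 360.7830.
t ≈ 6.9381.

6.94 years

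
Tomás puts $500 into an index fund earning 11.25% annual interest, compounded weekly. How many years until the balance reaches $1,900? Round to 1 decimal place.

We need (1 + 0.00216346)^(52t) = 3.8, so 52t = ln 3.8 / ln 1.002163 ≈ 617.7344.
t ≈ 617.7344/52 = 11.8795 years.

11.9 years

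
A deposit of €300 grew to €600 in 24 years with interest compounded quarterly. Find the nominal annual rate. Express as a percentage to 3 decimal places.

The 96-period growth factor is 600/300 = 2.
r/4 = 2^(1/96) − 1 ≈ 0.00724641, so r ≈ 4·0.00724641 = 2.89856%.

2.899%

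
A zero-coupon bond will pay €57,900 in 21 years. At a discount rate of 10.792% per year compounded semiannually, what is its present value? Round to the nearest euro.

Periodic rate = 10.792%/2 = 0.05396; 42 periods.
P = 57,900/(1 + 0.05396)^42 ≈ 57,900/9.0910366707 ≈ 6,368.9106.

€6,369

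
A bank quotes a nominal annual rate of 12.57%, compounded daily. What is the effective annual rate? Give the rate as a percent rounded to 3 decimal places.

13.392%

EAR = (1 + 12.57%/365)^365 − 1 = (1 + 0.000344384)^365 − 1.
(1 + 0.000344384)^365 ≈ 1.133917, so EAR ≈ 13.39174%.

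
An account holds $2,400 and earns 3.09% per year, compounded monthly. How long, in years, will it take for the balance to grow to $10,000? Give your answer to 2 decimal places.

46.24 years

(1 + 0.002575)^(12t) = 10,000/2,400 = 4.1667.
12t·ln(1 + 0.002575) = ln(4.1667); 12t = 1.4271/0.00257169 ≈ 554.9332.
t ≈ 46.2444 years.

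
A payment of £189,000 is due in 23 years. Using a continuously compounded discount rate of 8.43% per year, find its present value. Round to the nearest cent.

P = A·e^(−rt) = 189,000·e^(−1.9389).
e^(−1.9389) ≈ 0.143862111095, so P ≈ 27,189.9390.

£27,189.94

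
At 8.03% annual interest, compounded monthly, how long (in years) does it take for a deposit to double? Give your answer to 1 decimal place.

8.7 years

(1 + 0.00669167)^(12t) = 2.
12t = ln 2 / ln(1 + 0.00669167) ≈ 0.69315/0.00666938 ≈ 103.9298.
t ≈ 8.6608.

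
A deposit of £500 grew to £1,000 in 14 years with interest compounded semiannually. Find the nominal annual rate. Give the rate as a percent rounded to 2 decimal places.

(1 + r/2)^28 = 1,000/500 = 2.
1 + r/2 = 2^(1/28) ≈ 1.025064, so r/2 ≈ 0.0250642.
r ≈ 2·0.0250642 = 5.01284%.

5.01%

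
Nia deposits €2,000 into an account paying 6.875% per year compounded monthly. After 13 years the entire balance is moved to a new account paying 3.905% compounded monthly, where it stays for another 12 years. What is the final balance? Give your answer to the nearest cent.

€7,784.90

Phase 1: 2,000·(1 + 0.06875/12)^156 ≈ 4,876.1048.
Phase 2: 4,876.1048·(1 + 0.03905/12)^144 ≈ 7,784.8995.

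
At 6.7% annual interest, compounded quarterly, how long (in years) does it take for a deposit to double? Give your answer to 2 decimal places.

(1 + 0.01675)^(4t) = 2.
4t = ln 2 / ln(1 + 0.01675) ≈ 0.69315/0.0166113 ≈ 41.7275.
t ≈ 10.4319.

10.43 years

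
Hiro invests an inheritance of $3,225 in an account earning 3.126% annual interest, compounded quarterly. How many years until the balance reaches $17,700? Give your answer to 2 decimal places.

54.68 years

(1 + 0.007815)^(4t) = 17,700/3,225 = 5.4884.
4t·ln(1 + 0.007815) = ln(5.4884); 4t = 1.7026/0.00778462 ≈ 218.7174.
t ≈ 54.6793 years.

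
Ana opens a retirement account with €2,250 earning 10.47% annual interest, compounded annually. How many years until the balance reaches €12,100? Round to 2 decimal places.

16.89 years

(1 + 0.1047)^t = 12,100/2,250 = 5.3778.
t·ln(1 + 0.1047) = ln(5.3778); t = 1.6823/0.0995738 ≈ 16.8948.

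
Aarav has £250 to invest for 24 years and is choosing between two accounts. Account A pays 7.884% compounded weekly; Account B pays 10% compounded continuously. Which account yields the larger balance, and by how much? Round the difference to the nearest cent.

Account B, by £1,099.75

A: (1 + 0.07884/52)^1248 ≈ 6.624183012, so 250 × 6.624183012 ≈ 1,656.0458.
B: e^(0.1·24) = e^2.4 ≈ 11.02317638, so 250 × 11.02317638 ≈ 2,755.7941.
Difference ≈ 1,099.7483 in favor of B.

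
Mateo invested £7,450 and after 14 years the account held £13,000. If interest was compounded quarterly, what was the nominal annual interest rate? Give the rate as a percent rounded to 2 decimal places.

(1 + r/4)^56 = 13,000/7,450 = 1.74497.
1 + r/4 = 1.74497^(1/56) ≈ 1.009991, so r/4 ≈ 0.00999129.
r ≈ 4·0.00999129 = 3.99651%.

4.00%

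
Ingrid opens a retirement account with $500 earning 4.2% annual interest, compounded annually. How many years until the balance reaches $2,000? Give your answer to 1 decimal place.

(1 + 0.042)^t = 2,000/500 = 4.
t·ln(1 + 0.042) = ln(4); t = 1.3863/0.0411419 ≈ 33.6954.

33.7 years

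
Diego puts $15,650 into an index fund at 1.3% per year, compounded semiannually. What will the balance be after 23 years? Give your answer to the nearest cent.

Growth factor = (1 + 0.0065)^46 ≈ 1.3472054912.
A ≈ 15,650 × 1.3472054912 ≈ 21,083.7659.

$21,083.77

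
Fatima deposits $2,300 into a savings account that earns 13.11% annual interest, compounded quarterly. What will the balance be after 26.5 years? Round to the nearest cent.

$70,199.46

Periodic rate = 13.11%/4 = 0.032775; periods = 4·26.5 = 106.
A = 2,300·(1 + 0.032775)^106 ≈ 2,300·30.521505907 ≈ 70,199.4636.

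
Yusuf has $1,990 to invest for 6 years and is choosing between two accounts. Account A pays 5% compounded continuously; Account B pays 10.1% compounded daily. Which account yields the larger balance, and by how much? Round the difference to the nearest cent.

Account B, by $961.31

Account A growth factor: e^(0.05·6) = e^0.3 ≈ 1.349858808; balance ≈ 2,686.2190.
Account B growth factor: (1 + 0.101/365)^2190 ≈ 1.832930719; balance ≈ 3,647.5321.
Account B is larger by 961.3131.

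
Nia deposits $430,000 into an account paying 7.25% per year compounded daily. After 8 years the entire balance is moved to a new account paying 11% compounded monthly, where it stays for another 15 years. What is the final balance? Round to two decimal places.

Phase 1: 430,000·(1 + 0.0725/365)^2920 ≈ 767,952.2936.
Phase 2: 767,952.2936·(1 + 0.11/12)^180 ≈ 3,968,768.0610.

$3,968,768.06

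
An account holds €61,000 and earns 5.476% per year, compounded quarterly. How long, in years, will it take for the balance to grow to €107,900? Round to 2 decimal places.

10.49 years

We need (1 + 0.01369)^(4t) = 1.7689, so 4t = ln 1.7689 / ln 1.01369 ≈ 41.9449.
t ≈ 41.9449/4 = 10.4862 years.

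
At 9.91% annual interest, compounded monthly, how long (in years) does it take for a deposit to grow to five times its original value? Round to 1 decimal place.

(1 + 0.00825833)^(12t) = 5.
12t = ln 5 / ln(1 + 0.00825833) ≈ 1.6094/0.00822442 ≈ 195.6901.
t ≈ 16.3075.

16.3 years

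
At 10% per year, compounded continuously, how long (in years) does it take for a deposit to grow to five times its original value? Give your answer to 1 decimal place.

e^(0.1t) = 5, so 0.1t = ln 5 ≈ 1.6094.
t ≈ 1.6094/0.1 ≈ 16.0944.

16.1 years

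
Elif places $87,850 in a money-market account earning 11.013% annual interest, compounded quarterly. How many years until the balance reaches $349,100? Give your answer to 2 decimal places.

12.70 years

We need (1 + 0.0275325)^(4t) = 3.9738, so 4t = ln 3.9738 / ln 1.027532 ≈ 50.7994.
t ≈ 50.7994/4 = 12.6999 years.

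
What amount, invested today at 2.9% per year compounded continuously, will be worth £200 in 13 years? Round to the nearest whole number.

P = A·e^(−rt) = 200·e^(−0.377).
e^(−0.377) ≈ 0.685916074, so P ≈ 137.1832.

£137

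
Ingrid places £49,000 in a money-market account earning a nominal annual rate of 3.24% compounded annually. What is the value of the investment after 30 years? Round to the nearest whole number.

Growth factor = (1 + 0.0324)^30 ≈ 2.60279447486.
A ≈ 49,000 × 2.60279447486 ≈ 127,536.9293.

£127,537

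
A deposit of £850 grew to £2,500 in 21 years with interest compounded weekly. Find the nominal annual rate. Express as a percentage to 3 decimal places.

(1 + r/52)^1092 = 2,500/850 = 2.94118.
1 + r/52 = 2.94118^(1/1092) ≈ 1.000988, so r/52 ≈ 0.000988409.
r ≈ 52·0.000988409 = 5.13973%.

5.140%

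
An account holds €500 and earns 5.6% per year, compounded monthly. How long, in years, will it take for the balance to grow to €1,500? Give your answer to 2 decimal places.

We need (1 + 0.00466667)^(12t) = 3, so 12t = ln 3 / ln 1.004667 ≈ 235.9658.
t ≈ 235.9658/12 = 19.6638 years.

19.66 years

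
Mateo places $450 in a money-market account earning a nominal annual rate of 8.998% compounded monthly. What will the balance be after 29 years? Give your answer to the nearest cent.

Periodic rate = 8.998%/12 = 0.00749833; periods = 12·29 = 348.
A = 450·(1 + 0.08998/12)^348 ≈ 450·13.4595041 ≈ 6,056.7768.

$6,056.78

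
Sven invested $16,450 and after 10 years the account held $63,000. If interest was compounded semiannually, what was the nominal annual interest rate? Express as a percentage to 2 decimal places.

13.89%

The 20-period growth factor is 63,000/16,450 = 3.82979.
r/2 = 3.82979^(1/20) − 1 ≈ 0.0694457, so r ≈ 2·0.0694457 = 13.88914%.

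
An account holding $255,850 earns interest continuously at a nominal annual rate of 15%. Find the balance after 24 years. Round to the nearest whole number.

$9,363,658

A = P·e^(rt) = 255,850·e^(0.15·24) = 255,850·e^3.6.
e^3.6 ≈ 36.59823444368, so A ≈ 9,363,658.2824.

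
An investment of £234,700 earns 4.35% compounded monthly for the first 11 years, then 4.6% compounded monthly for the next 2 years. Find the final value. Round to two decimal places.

£414,787.78

Phase 1: 234,700·(1 + 0.003625)^132 ≈ 378,396.6227.
Phase 2: 378,396.6227·(1 + 0.046/12)^24 ≈ 414,787.7849.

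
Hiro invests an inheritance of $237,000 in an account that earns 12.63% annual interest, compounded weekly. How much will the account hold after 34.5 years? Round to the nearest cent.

Growth factor = (1 + 0.1263/52)^1794 ≈ 77.638767719796.
A ≈ 237,000 × 77.638767719796 ≈ 18,400,387.9496.

$18,400,387.95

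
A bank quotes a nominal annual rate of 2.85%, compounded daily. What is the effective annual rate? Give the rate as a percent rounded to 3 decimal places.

EAR = (1 + 2.85%/365)^365 − 1 = (1 + 0.0000780822)^365 − 1.
(1 + 0.0000780822)^365 ≈ 1.028909, so EAR ≈ 2.89089%.

2.891%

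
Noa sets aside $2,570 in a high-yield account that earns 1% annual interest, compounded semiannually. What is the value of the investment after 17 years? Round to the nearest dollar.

$3,045

Periodic rate = 1%/2 = 0.005; periods = 2·17 = 34.
A = 2,570·(1 + 0.005)^34 ≈ 2,570·1.184802876 ≈ 3,044.9434.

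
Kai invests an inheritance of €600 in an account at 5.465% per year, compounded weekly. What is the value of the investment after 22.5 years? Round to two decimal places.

Growth factor = (1 + 0.05465/52)^1170 ≈ 3.417739296.
A ≈ 600 × 3.417739296 ≈ 2,050.6436.

€2,050.64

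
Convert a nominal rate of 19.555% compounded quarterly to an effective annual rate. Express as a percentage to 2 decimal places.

One year is 4 periods at 0.0488875 each: (1 + 0.0488875)^4 ≈ 1.210363.
EAR = 1.210363 − 1 ≈ 21.03630%.

21.04%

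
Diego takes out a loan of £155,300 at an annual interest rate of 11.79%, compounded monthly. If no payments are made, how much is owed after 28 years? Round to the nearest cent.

£4,148,271.54

Growth factor = (1 + 0.009825)^336 ≈ 26.7113428404.
A ≈ 155,300 × 26.7113428404 ≈ 4,148,271.5431.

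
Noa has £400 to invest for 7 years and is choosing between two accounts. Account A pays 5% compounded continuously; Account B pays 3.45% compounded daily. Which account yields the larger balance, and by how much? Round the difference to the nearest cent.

Account A, by £58.37

Account A growth factor: e^(0.05·7) = e^0.35 ≈ 1.41906755; balance ≈ 567.6270.
Account B growth factor: (1 + 0.0345/365)^2555 ≈ 1.27314292; balance ≈ 509.2572.
Account A is larger by 58.3698.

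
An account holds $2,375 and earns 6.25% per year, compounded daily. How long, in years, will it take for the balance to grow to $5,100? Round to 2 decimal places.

12.23 years

We need (1 + 0.000171233)^(365t) = 2.1474, so 365t = ln 2.1474 / ln 1.000171 ≈ 4463.5618.
t ≈ 4463.5618/365 = 12.2289 years.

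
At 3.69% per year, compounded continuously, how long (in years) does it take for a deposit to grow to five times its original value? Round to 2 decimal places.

e^(0.0369t) = 5, so 0.0369t = ln 5 ≈ 1.6094.
t ≈ 1.6094/0.0369 ≈ 43.6162.

43.62 years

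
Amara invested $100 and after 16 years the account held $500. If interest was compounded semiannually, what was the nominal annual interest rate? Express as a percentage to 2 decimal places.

The 32-period growth factor is 500/100 = 5.
r/2 = 5^(1/32) − 1 ≈ 0.0515812, so r ≈ 2·0.0515812 = 10.31624%.

10.32%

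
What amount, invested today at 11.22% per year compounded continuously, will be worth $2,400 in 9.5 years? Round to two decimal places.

P = A·e^(−rt) = 2,400·e^(−1.0659).
e^(−1.0659) ≈ 0.3444177393, so P ≈ 826.6026.

$826.60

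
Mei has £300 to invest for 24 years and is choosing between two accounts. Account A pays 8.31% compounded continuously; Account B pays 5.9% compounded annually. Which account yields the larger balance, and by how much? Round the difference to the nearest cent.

A: e^(0.0831·24) = e^1.9944 ≈ 7.347793029, so 300 × 7.347793029 ≈ 2,204.3379.
B: (1 + 0.059)^24 ≈ 3.958248379, so 300 × 3.958248379 ≈ 1,187.4745.
Difference ≈ 1,016.8634 in favor of A.

Account A, by £1,016.86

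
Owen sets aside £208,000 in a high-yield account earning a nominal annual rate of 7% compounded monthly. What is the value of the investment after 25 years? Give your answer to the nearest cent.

Periodic rate = 7%/12 = 0.00583333; periods = 12·25 = 300.
A = 208,000·(1 + 0.07/12)^300 ≈ 208,000·5.725418209301 ≈ 1,190,886.9875.

£1,190,886.99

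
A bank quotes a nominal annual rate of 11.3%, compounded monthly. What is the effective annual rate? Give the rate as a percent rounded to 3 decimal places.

One year is 12 periods at 0.00941667 each: (1 + 0.00941667)^12 ≈ 1.11904.
EAR = 1.11904 − 1 ≈ 11.90401%.

11.904%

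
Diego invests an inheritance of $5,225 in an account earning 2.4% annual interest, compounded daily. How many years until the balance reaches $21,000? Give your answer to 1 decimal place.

58.0 years

We need (1 + 0.0000657534)^(365t) = 4.0191, so 365t = ln 4.0191 / ln 1.000066 ≈ 21156.5159.
t ≈ 21156.5159/365 = 57.9631 years.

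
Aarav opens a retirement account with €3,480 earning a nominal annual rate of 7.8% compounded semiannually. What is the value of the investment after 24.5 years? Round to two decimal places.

€22,685.12

Growth factor = (1 + 0.039)^49 ≈ 6.5187125432.
A ≈ 3,480 × 6.5187125432 ≈ 22,685.1197.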